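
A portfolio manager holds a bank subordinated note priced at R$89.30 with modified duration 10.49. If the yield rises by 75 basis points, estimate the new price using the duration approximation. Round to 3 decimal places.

Duration approximation: ΔP/P ≈ -D_mod · Δy = -10.49 × (+0.0075) = -0.078675.
New price ≈ 89.30 × (1 - 0.078675) = 82.2743225.

R$82.274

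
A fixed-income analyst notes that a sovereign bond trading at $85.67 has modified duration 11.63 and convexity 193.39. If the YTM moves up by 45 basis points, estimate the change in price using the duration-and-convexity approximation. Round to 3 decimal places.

Duration effect: -D_mod·Δy = -11.63 × (+0.0045) = -0.052335
Convexity effect: ½·C·(Δy)² = 0.5 × 193.39 × (0.0045)² = +0.00195807375
ΔP/P ≈ -0.052335 + 0.00195807375 = -0.05037692625
ΔP ≈ 85.67 × (-0.05037692625) = -4.3157912718375.

-$4.316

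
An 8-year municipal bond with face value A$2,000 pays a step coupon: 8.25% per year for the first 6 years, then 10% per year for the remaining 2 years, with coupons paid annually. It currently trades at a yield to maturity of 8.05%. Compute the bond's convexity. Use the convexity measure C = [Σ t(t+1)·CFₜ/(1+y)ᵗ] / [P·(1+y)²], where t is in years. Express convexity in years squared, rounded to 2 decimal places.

With y = 0.0805:
  t   CF        PV=CF/(1+0.0805)^t    t·PV        t(t+1)·PV
  1       165.00       152.7071       152.7071         305.4142
  2       165.00       141.3300       282.6600         847.9801
  3       165.00       130.8006       392.4017       1,569.6068
  4       165.00       121.0556       484.2224       2,421.1119
  5       165.00       112.0366       560.1832       3,361.0993
  6       165.00       103.6896       622.1378       4,354.9644
  7       200.00       116.3206       814.2441       6,513.9531
  8     2,200.00     1,184.1985     9,473.5881      85,262.2929
  Σ                  2,062.1386    12,782.1444     104,636.4225
P = 2,062.1386.
Convexity = Σ t(t+1)·PV / [P·(1+y)²] = 104,636.4225 / (2,062.1386 × 1.167480) = 43.46258.

43.46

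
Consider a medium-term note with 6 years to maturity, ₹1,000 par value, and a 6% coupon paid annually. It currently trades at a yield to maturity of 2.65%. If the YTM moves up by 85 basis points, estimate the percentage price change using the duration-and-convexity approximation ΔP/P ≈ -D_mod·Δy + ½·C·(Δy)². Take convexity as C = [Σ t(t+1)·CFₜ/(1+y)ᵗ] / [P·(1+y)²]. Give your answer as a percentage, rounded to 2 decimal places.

With y = 0.0265:
  t   CF        PV=CF/(1+0.0265)^t    t·PV        t(t+1)·PV
  1        60.00        58.4510        58.4510         116.9021
  2        60.00        56.9421       113.8842         341.6525
  3        60.00        55.4721       166.4162         665.6649
  4        60.00        54.0400       216.1600       1,080.8002
  5        60.00        52.6449       263.2246       1,579.3476
  6     1,060.00       906.0500     5,436.2997      38,054.0981
  Σ                  1,183.6001     6,254.4358      41,838.4654
P = 1,183.6001; D_Mac = 5.28425 yrs; D_mod = 5.14783 yrs; C = 33.54694.
Duration effect: -5.14783 × (+0.0085) = -0.043757
Convexity effect: 0.5 × 33.54694 × (0.0085)² = +0.0012119
ΔP/P ≈ -0.043757 + 0.0012119 = -0.042545 = -4.2545%.

-4.25%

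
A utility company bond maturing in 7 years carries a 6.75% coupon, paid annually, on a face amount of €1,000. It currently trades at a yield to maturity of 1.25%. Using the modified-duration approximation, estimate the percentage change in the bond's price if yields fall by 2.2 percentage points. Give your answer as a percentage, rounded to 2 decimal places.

Periodic yield y = 0.0125. Modified duration first:
  t   CF        PV=CF/(1+0.0125)^t    t·PV
  1        67.50        66.6667        66.6667
  2        67.50        65.8436       131.6872
  3        67.50        65.0307       195.0922
  4        67.50        64.2279       256.9116
  5        67.50        63.4350       317.1748
  6        67.50        62.6518       375.9108
  7     1,067.50       978.5943     6,850.1598
  Σ                  1,366.4499     8,193.6030
P = 1,366.4499; D_Mac = 5.99627 yrs; D_mod = 5.99627/(1+0.0125) = 5.92224 yrs.
ΔP/P ≈ -D_mod · Δy = -5.92224 × (-0.022) = +0.130289 = +13.0289%.

+13.03%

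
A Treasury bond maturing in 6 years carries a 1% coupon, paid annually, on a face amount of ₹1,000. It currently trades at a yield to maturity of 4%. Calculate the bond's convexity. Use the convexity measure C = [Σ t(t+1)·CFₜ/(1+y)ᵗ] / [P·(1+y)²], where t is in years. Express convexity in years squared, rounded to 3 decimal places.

With y = 0.04:
  t   CF        PV=CF/(1+0.04)^t    t·PV        t(t+1)·PV
  1        10.00         9.6154         9.6154          19.2308
  2        10.00         9.2456        18.4911          55.4734
  3        10.00         8.8900        26.6699         106.6796
  4        10.00         8.5480        34.1922         170.9608
  5        10.00         8.2193        41.0964         246.5781
  6     1,010.00       798.2177     4,789.3060      33,525.1422
  Σ                    842.7359     4,919.3709      34,124.0649
P = 842.7359.
Convexity = Σ t(t+1)·PV / [P·(1+y)²] = 34,124.0649 / (842.7359 × 1.081600) = 37.43713.

37.437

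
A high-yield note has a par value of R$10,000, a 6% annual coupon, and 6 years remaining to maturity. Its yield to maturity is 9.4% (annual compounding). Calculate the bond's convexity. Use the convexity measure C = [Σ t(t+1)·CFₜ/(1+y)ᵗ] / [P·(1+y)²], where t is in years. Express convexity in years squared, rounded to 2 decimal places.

With y = 0.094:
  t   CF        PV=CF/(1+0.094)^t    t·PV        t(t+1)·PV
  1       600.00       548.4461       548.4461       1,096.8921
  2       600.00       501.3218     1,002.6436       3,007.9309
  3       600.00       458.2466     1,374.7399       5,498.9596
  4       600.00       418.8726     1,675.4904       8,377.4522
  5       600.00       382.8817     1,914.4086      11,486.4518
  6    10,600.00     6,183.0383    37,098.2295     259,687.6066
  Σ                  8,492.8071    43,613.9582     289,155.2932
P = 8,492.8071.
Convexity = Σ t(t+1)·PV / [P·(1+y)²] = 289,155.2932 / (8,492.8071 × 1.196836) = 28.44757.

28.45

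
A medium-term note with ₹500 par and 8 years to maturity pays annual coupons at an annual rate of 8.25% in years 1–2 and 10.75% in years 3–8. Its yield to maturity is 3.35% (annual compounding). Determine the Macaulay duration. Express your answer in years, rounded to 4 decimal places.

Periodic yield y = 0.0335. Discount each cash flow and weight by its year:
  t   CF        PV=CF/(1+0.0335)^t    t·PV
  1        41.25        39.9129        39.9129
  2        41.25        38.6192        77.2383
  3        53.75        48.6908       146.0724
  4        53.75        47.1125       188.4502
  5        53.75        45.5854       227.9272
  6        53.75        44.1078       264.6469
  7        53.75        42.6781       298.7467
  8       553.75       425.4317     3,403.4539
  Σ                    732.1385     4,646.4486
Price P = Σ PV = 732.1385.
Macaulay duration = Σ(t·PV) / P = 4,646.4486 / 732.1385 = 6.34641 years.

6.3464 years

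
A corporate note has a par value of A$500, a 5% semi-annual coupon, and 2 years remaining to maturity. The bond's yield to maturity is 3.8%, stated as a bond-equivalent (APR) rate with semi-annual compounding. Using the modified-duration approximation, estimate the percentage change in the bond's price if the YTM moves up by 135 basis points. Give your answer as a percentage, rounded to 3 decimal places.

Periodic yield y = 0.019. Modified duration first:
  t   CF        PV=CF/(1+0.019)^t    t·PV
  1        12.50        12.2669        12.2669
  2        12.50        12.0382        24.0764
  3        12.50        11.8137        35.4412
  4       512.50       475.3321     1,901.3284
  Σ                    511.4510     1,973.1129
P = 511.4510; D_Mac = 3.85787 half-year periods = 1.92894 yrs; D_mod = 1.92894/(1+0.019) = 1.89297 yrs.
ΔP/P ≈ -D_mod · Δy = -1.89297 × (+0.0135) = -0.025555 = -2.5555%.

-2.556%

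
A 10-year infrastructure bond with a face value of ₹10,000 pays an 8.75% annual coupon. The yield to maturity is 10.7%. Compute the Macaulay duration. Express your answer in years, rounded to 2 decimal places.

Periodic yield y = 0.107. Discount each cash flow and weight by its year:
  t   CF        PV=CF/(1+0.107)^t    t·PV
  1       875.00       790.4246       790.4246
  2       875.00       714.0240     1,428.0480
  3       875.00       645.0081     1,935.0244
  4       875.00       582.6632     2,330.6527
  5       875.00       526.3443     2,631.7216
  6       875.00       475.4691     2,852.8148
  7       875.00       429.5114     3,006.5799
  8       875.00       387.9959     3,103.9668
  9       875.00       350.4931     3,154.4378
  10   10,875.00     3,935.0754    39,350.7539
  Σ                  8,837.0091    60,584.4245
Price P = Σ PV = 8,837.0091.
Macaulay duration = Σ(t·PV) / P = 60,584.4245 / 8,837.0091 = 6.85576 years.

6.86 years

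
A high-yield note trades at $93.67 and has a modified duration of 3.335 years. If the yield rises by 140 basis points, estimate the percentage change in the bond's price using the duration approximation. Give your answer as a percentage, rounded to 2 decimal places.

Duration approximation: ΔP/P ≈ -D_mod · Δy = -3.335 × (+0.014) = -0.046690.
As a percentage: -4.6690%.

-4.67%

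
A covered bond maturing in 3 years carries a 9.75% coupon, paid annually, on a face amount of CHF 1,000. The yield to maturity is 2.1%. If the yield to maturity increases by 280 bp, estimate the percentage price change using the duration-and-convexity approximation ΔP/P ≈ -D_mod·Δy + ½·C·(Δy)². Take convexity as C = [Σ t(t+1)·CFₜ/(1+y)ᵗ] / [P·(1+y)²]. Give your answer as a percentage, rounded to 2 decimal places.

With y = 0.021:
  t   CF        PV=CF/(1+0.021)^t    t·PV        t(t+1)·PV
  1        97.50        95.4946        95.4946         190.9892
  2        97.50        93.5305       187.0609         561.1828
  3     1,097.50     1,031.1630     3,093.4889      12,373.9555
  Σ                  1,220.1880     3,376.0444      13,126.1275
P = 1,220.1880; D_Mac = 2.76682 yrs; D_mod = 2.70991 yrs; C = 10.31949.
Duration effect: -2.70991 × (+0.028) = -0.075878
Convexity effect: 0.5 × 10.31949 × (0.028)² = +0.0040452
ΔP/P ≈ -0.075878 + 0.0040452 = -0.071832 = -7.1832%.

-7.18%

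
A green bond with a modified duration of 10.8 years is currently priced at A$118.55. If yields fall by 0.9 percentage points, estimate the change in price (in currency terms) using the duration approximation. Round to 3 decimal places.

+A$11.523

Duration approximation: ΔP/P ≈ -D_mod · Δy = -10.8 × (-0.009) = +0.097200.
ΔP ≈ 118.55 × (+0.097200) = +11.52306.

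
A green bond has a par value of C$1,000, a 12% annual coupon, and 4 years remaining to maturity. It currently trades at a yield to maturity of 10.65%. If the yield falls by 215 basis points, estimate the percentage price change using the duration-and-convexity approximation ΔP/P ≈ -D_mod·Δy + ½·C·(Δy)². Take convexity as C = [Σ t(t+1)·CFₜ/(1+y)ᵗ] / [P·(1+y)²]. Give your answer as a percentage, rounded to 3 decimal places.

With y = 0.1065:
  t   CF        PV=CF/(1+0.1065)^t    t·PV        t(t+1)·PV
  1       120.00       108.4501       108.4501         216.9001
  2       120.00        98.0118       196.0236         588.0709
  3       120.00        88.5782       265.7347       1,062.9387
  4     1,120.00       747.1578     2,988.6313      14,943.1565
  Σ                  1,042.1979     3,558.8397      16,811.0663
P = 1,042.1979; D_Mac = 3.41474 yrs; D_mod = 3.08608 yrs; C = 13.17474.
Duration effect: -3.08608 × (-0.0215) = +0.066351
Convexity effect: 0.5 × 13.17474 × (-0.0215)² = +0.0030450
ΔP/P ≈ +0.066351 + 0.0030450 = +0.069396 = +6.9396%.

+6.940%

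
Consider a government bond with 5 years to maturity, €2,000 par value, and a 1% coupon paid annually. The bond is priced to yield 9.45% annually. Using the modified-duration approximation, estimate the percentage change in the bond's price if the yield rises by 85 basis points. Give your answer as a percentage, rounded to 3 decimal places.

Periodic yield y = 0.0945. Modified duration first:
  t   CF        PV=CF/(1+0.0945)^t    t·PV
  1        20.00        18.2732        18.2732
  2        20.00        16.6955        33.3909
  3        20.00        15.2540        45.7619
  4        20.00        13.9369        55.7477
  5     2,020.00     1,286.0935     6,430.4675
  Σ                  1,350.2530     6,583.6411
P = 1,350.2530; D_Mac = 4.87586 yrs; D_mod = 4.87586/(1+0.0945) = 4.45487 yrs.
ΔP/P ≈ -D_mod · Δy = -4.45487 × (+0.0085) = -0.037866 = -3.7866%.

-3.787%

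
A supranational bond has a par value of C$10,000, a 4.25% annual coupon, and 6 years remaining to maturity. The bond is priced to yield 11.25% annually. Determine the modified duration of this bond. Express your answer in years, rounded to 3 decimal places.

4.755 years

Periodic yield y = 0.1125. First find Macaulay duration:
  t   CF        PV=CF/(1+0.1125)^t    t·PV
  1       425.00       382.0225       382.0225
  2       425.00       343.3910       686.7820
  3       425.00       308.6661       925.9982
  4       425.00       277.4526     1,109.8105
  5       425.00       249.3956     1,246.9781
  6    10,425.00     5,498.9016    32,993.4094
  Σ                  7,059.8293    37,345.0007
P = 7,059.8293; Macaulay duration = 37,345.0007 / 7,059.8293 = 5.28979 years.
Modified duration = D_Mac / (1 + y) = 5.28979 / 1.1125 = 4.75487 years.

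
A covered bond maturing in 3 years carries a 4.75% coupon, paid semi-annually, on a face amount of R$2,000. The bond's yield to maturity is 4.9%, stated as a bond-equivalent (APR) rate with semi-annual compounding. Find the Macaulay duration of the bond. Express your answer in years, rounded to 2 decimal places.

Periodic yield y = 0.0245. Discount each cash flow and weight by its period:
  t   CF        PV=CF/(1+0.0245)^t    t·PV
  1        47.50        46.3641        46.3641
  2        47.50        45.2553        90.5106
  3        47.50        44.1731       132.5193
  4        47.50        43.1167       172.4669
  5        47.50        42.0856       210.4281
  6     2,047.50     1,770.7291    10,624.3748
  Σ                  1,991.7240    11,276.6638
Price P = Σ PV = 1,991.7240.
Macaulay duration = Σ(t·PV) / P = 11,276.6638 / 1,991.7240 = 5.66176 half-year periods.
In years: 5.66176 / 2 = 2.83088 years.

2.83 years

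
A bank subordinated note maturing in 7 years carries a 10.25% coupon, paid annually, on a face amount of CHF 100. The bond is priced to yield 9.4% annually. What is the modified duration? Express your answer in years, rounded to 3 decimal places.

4.900 years

Periodic yield y = 0.094. First find Macaulay duration:
  t   CF        PV=CF/(1+0.094)^t    t·PV
  1        10.25         9.3693         9.3693
  2        10.25         8.5642        17.1285
  3        10.25         7.8284        23.4851
  4        10.25         7.1557        28.6230
  5        10.25         6.5409        32.7045
  6        10.25         5.9789        35.8733
  7       110.25        58.7838       411.4863
  Σ                    104.2212       558.6700
P = 104.2212; Macaulay duration = 558.6700 / 104.2212 = 5.36043 years.
Modified duration = D_Mac / (1 + y) = 5.36043 / 1.094 = 4.89984 years.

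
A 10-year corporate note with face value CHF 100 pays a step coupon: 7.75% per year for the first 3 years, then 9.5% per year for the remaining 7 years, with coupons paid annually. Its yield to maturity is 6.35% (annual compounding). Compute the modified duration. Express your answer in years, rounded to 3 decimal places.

6.961 years

Periodic yield y = 0.0635. First find Macaulay duration:
  t   CF        PV=CF/(1+0.0635)^t    t·PV
  1         7.75         7.2873         7.2873
  2         7.75         6.8521        13.7043
  3         7.75         6.4430        19.3290
  4         9.50         7.4263        29.7053
  5         9.50         6.9829        34.9145
  6         9.50         6.5660        39.3958
  7         9.50         6.1739        43.2175
  8         9.50         5.8053        46.4423
  9         9.50         5.4587        49.1280
  10      109.50        59.1615       591.6150
  Σ                    118.1570       874.7389
P = 118.1570; Macaulay duration = 874.7389 / 118.1570 = 7.40319 years.
Modified duration = D_Mac / (1 + y) = 7.40319 / 1.0635 = 6.96116 years.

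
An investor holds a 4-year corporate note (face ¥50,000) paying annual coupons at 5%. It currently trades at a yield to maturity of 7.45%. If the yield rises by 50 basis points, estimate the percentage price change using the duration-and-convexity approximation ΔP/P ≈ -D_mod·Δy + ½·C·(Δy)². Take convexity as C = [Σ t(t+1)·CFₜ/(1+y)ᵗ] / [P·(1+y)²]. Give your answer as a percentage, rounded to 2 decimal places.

-1.71%

With y = 0.0745:
  t   CF        PV=CF/(1+0.0745)^t    t·PV        t(t+1)·PV
  1     2,500.00     2,326.6636     2,326.6636       4,653.3271
  2     2,500.00     2,165.3453     4,330.6907      12,992.0720
  3     2,500.00     2,015.2120     6,045.6361      24,182.5445
  4    52,500.00    39,385.2516   157,541.0064     787,705.0319
  Σ                 45,892.4725   170,243.9967     829,532.9755
P = 45,892.4725; D_Mac = 3.70963 yrs; D_mod = 3.45242 yrs; C = 15.65595.
Duration effect: -3.45242 × (+0.005) = -0.017262
Convexity effect: 0.5 × 15.65595 × (0.005)² = +0.0001957
ΔP/P ≈ -0.017262 + 0.0001957 = -0.017066 = -1.7066%.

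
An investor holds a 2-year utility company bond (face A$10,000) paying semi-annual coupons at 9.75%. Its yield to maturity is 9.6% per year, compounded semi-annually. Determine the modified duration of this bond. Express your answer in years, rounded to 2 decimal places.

1.78 years

Periodic yield y = 0.048. First find Macaulay duration:
  t   CF        PV=CF/(1+0.048)^t    t·PV
  1       487.50       465.1718       465.1718
  2       487.50       443.8662       887.7324
  3       487.50       423.5364     1,270.6093
  4    10,487.50     8,694.1443    34,776.5771
  Σ                 10,026.7186    37,400.0905
P = 10,026.7186; Macaulay duration = 37,400.0905 / 10,026.7186 = 3.73004 half-year periods = 1.86502 years.
Modified duration = D_Mac / (1 + y) = 1.86502 / 1.048 = 1.77960 years.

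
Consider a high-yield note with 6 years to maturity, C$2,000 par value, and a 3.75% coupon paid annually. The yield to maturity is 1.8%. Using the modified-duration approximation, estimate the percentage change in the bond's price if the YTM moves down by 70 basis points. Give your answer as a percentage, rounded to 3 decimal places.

Periodic yield y = 0.018. Modified duration first:
  t   CF        PV=CF/(1+0.018)^t    t·PV
  1        75.00        73.6739        73.6739
  2        75.00        72.3712       144.7424
  3        75.00        71.0915       213.2746
  4        75.00        69.8345       279.3381
  5        75.00        68.5997       342.9986
  6     2,075.00     1,864.3671    11,186.2027
  Σ                  2,219.9380    12,240.2302
P = 2,219.9380; D_Mac = 5.51377 yrs; D_mod = 5.51377/(1+0.018) = 5.41628 yrs.
ΔP/P ≈ -D_mod · Δy = -5.41628 × (-0.007) = +0.037914 = +3.7914%.

+3.791%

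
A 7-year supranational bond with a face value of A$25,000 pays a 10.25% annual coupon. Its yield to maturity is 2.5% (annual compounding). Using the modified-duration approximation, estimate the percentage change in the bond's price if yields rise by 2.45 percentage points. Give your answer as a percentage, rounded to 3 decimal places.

Periodic yield y = 0.025. Modified duration first:
  t   CF        PV=CF/(1+0.025)^t    t·PV
  1     2,562.50     2,500.0000     2,500.0000
  2     2,562.50     2,439.0244     4,878.0488
  3     2,562.50     2,379.5360     7,138.6080
  4     2,562.50     2,321.4985     9,285.9941
  5     2,562.50     2,264.8766    11,324.3831
  6     2,562.50     2,209.6357    13,257.8143
  7    27,562.50    23,187.3730   162,311.6113
  Σ                 37,301.9443   210,696.4595
P = 37,301.9443; D_Mac = 5.64840 yrs; D_mod = 5.64840/(1+0.025) = 5.51064 yrs.
ΔP/P ≈ -D_mod · Δy = -5.51064 × (+0.0245) = -0.135011 = -13.5011%.

-13.501%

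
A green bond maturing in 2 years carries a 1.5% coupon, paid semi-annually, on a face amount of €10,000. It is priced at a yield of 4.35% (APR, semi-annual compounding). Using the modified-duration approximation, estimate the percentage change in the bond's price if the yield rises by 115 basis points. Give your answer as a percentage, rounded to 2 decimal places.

Periodic yield y = 0.02175. Modified duration first:
  t   CF        PV=CF/(1+0.02175)^t    t·PV
  1        75.00        73.4035        73.4035
  2        75.00        71.8409       143.6819
  3        75.00        70.3117       210.9350
  4    10,075.00     9,244.1390    36,976.5562
  Σ                  9,459.6951    37,404.5765
P = 9,459.6951; D_Mac = 3.95410 half-year periods = 1.97705 yrs; D_mod = 1.97705/(1+0.02175) = 1.93496 yrs.
ΔP/P ≈ -D_mod · Δy = -1.93496 × (+0.0115) = -0.022252 = -2.2252%.

-2.23%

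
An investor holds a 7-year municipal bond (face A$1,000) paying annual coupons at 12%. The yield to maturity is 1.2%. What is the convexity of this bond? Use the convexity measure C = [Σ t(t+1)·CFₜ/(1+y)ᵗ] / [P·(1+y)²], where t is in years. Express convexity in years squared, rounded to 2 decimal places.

With y = 0.012:
  t   CF        PV=CF/(1+0.012)^t    t·PV        t(t+1)·PV
  1       120.00       118.5771       118.5771         237.1542
  2       120.00       117.1710       234.3420         703.0261
  3       120.00       115.7816       347.3449       1,389.3797
  4       120.00       114.4087       457.6350       2,288.1748
  5       120.00       113.0521       565.2606       3,391.5634
  6       120.00       111.7116       670.2694       4,691.8861
  7     1,120.00     1,030.2780     7,211.9461      57,695.5692
  Σ                  1,720.9802     9,605.3752      70,396.7534
P = 1,720.9802.
Convexity = Σ t(t+1)·PV / [P·(1+y)²] = 70,396.7534 / (1,720.9802 × 1.024144) = 39.94071.

39.94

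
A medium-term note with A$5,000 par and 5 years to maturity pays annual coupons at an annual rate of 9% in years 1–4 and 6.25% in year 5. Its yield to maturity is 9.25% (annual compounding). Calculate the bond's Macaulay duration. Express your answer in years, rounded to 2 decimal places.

4.22 years

Periodic yield y = 0.0925. Discount each cash flow and weight by its year:
  t   CF        PV=CF/(1+0.0925)^t    t·PV
  1       450.00       411.8993       411.8993
  2       450.00       377.0245       754.0491
  3       450.00       345.1026     1,035.3077
  4       450.00       315.8833     1,263.5334
  5     5,312.50     3,413.4356    17,067.1780
  Σ                  4,863.3454    20,531.9675
Price P = Σ PV = 4,863.3454.
Macaulay duration = Σ(t·PV) / P = 20,531.9675 / 4,863.3454 = 4.22178 years.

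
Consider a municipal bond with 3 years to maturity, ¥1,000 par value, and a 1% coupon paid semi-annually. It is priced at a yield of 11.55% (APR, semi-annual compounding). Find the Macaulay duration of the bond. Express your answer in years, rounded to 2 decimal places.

2.96 years

Periodic yield y = 0.05775. Discount each cash flow and weight by its period:
  t   CF        PV=CF/(1+0.05775)^t    t·PV
  1         5.00         4.7270         4.7270
  2         5.00         4.4689         8.9379
  3         5.00         4.2249        12.6748
  4         5.00         3.9943        15.9771
  5         5.00         3.7762        18.8810
  6     1,005.00       717.5759     4,305.4555
  Σ                    738.7673     4,366.6533
Price P = Σ PV = 738.7673.
Macaulay duration = Σ(t·PV) / P = 4,366.6533 / 738.7673 = 5.91073 half-year periods.
In years: 5.91073 / 2 = 2.95536 years.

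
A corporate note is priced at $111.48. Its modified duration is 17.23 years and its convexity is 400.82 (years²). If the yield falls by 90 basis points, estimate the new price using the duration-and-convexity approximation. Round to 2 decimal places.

Duration effect: -D_mod·Δy = -17.23 × (-0.009) = +0.155070
Convexity effect: ½·C·(Δy)² = 0.5 × 400.82 × (-0.009)² = +0.01623321
ΔP/P ≈ +0.155070 + 0.01623321 = +0.17130321
New price ≈ 111.48 × (1 + 0.17130321) = 130.5768818508.

$130.58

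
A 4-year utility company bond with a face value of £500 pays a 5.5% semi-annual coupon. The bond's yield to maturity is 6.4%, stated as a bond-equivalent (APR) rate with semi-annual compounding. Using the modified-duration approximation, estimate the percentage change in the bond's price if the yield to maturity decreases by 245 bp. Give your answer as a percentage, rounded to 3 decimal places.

+8.636%

Periodic yield y = 0.032. Modified duration first:
  t   CF        PV=CF/(1+0.032)^t    t·PV
  1        13.75        13.3236        13.3236
  2        13.75        12.9105        25.8210
  3        13.75        12.5102        37.5305
  4        13.75        12.1223        48.4891
  5        13.75        11.7464        58.7319
  6        13.75        11.3822        68.2929
  7        13.75        11.0292        77.2045
  8       513.75       399.3137     3,194.5099
  Σ                    484.3381     3,523.9036
P = 484.3381; D_Mac = 7.27571 half-year periods = 3.63786 yrs; D_mod = 3.63786/(1+0.032) = 3.52505 yrs.
ΔP/P ≈ -D_mod · Δy = -3.52505 × (-0.0245) = +0.086364 = +8.6364%.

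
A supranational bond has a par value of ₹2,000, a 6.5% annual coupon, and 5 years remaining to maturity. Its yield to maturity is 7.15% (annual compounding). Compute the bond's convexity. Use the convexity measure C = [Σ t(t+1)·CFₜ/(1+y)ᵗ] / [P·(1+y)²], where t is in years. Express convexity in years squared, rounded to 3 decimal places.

22.102

With y = 0.0715:
  t   CF        PV=CF/(1+0.0715)^t    t·PV        t(t+1)·PV
  1       130.00       121.3252       121.3252         242.6505
  2       130.00       113.2293       226.4587         679.3761
  3       130.00       105.6737       317.0210       1,268.0841
  4       130.00        98.6222       394.4888       1,972.4438
  5     2,130.00     1,508.0604     7,540.3018      45,241.8110
  Σ                  1,946.9108     8,599.5956      49,404.3656
P = 1,946.9108.
Convexity = Σ t(t+1)·PV / [P·(1+y)²] = 49,404.3656 / (1,946.9108 × 1.148112) = 22.10217.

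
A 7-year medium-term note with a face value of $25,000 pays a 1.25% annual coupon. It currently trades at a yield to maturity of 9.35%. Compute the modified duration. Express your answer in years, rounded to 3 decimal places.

Periodic yield y = 0.0935. First find Macaulay duration:
  t   CF        PV=CF/(1+0.0935)^t    t·PV
  1       312.50       285.7796       285.7796
  2       312.50       261.3439       522.6879
  3       312.50       238.9977       716.9930
  4       312.50       218.5621       874.2484
  5       312.50       199.8739       999.3695
  6       312.50       182.7836     1,096.7018
  7    25,312.50    13,539.5281    94,776.6969
  Σ                 14,926.8690    99,272.4771
P = 14,926.8690; Macaulay duration = 99,272.4771 / 14,926.8690 = 6.65059 years.
Modified duration = D_Mac / (1 + y) = 6.65059 / 1.0935 = 6.08193 years.

6.082 years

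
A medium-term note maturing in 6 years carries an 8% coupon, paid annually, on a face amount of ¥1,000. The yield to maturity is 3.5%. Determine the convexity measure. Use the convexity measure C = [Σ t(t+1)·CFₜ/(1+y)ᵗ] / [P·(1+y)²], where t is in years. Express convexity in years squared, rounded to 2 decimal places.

31.46

With y = 0.035:
  t   CF        PV=CF/(1+0.035)^t    t·PV        t(t+1)·PV
  1        80.00        77.2947        77.2947         154.5894
  2        80.00        74.6809       149.3617         448.0851
  3        80.00        72.1554       216.4662         865.8650
  4        80.00        69.7154       278.8615       1,394.3076
  5        80.00        67.3579       336.7893       2,020.7356
  6     1,080.00       878.5807     5,271.4842      36,900.3892
  Σ                  1,239.7849     6,330.2576      41,783.9719
P = 1,239.7849.
Convexity = Σ t(t+1)·PV / [P·(1+y)²] = 41,783.9719 / (1,239.7849 × 1.071225) = 31.46174.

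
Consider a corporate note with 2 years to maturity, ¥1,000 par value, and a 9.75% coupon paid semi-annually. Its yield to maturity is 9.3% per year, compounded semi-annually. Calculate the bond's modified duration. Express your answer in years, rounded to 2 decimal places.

Periodic yield y = 0.0465. First find Macaulay duration:
  t   CF        PV=CF/(1+0.0465)^t    t·PV
  1        48.75        46.5839        46.5839
  2        48.75        44.5140        89.0279
  3        48.75        42.5360       127.6081
  4     1,048.75       874.4099     3,497.6394
  Σ                  1,008.0437     3,760.8593
P = 1,008.0437; Macaulay duration = 3,760.8593 / 1,008.0437 = 3.73085 half-year periods = 1.86542 years.
Modified duration = D_Mac / (1 + y) = 1.86542 / 1.0465 = 1.78254 years.

1.78 years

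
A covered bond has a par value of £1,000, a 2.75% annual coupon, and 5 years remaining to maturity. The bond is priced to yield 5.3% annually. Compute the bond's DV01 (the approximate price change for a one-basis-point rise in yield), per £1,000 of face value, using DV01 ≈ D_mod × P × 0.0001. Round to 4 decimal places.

£0.3993

Periodic yield y = 0.053.
  t   CF        PV=CF/(1+0.053)^t    t·PV
  1        27.50        26.1159        26.1159
  2        27.50        24.8014        49.6028
  3        27.50        23.5531        70.6592
  4        27.50        22.3676        89.4704
  5     1,027.50       793.6700     3,968.3501
  Σ                    890.5079     4,204.1983
P = 890.5079; D_Mac = 4.72112 yrs; D_mod = 4.48350 yrs.
DV01 ≈ 4.48350 × 890.5079 × 0.0001 = 0.399259.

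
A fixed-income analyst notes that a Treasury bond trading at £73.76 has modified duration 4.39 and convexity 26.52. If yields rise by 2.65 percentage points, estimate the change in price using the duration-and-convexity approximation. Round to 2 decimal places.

Duration effect: -D_mod·Δy = -4.39 × (+0.0265) = -0.116335
Convexity effect: ½·C·(Δy)² = 0.5 × 26.52 × (0.0265)² = +0.009311835
ΔP/P ≈ -0.116335 + 0.009311835 = -0.107023165
ΔP ≈ 73.76 × (-0.107023165) = -7.8940286504.

-£7.89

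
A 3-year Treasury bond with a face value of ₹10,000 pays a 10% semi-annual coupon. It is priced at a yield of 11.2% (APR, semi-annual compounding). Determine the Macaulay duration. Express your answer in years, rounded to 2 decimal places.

Periodic yield y = 0.056. Discount each cash flow and weight by its period:
  t   CF        PV=CF/(1+0.056)^t    t·PV
  1       500.00       473.4848       473.4848
  2       500.00       448.3758       896.7516
  3       500.00       424.5983     1,273.7949
  4       500.00       402.0817     1,608.3269
  5       500.00       380.7592     1,903.7960
  6    10,500.00     7,571.9160    45,431.4963
  Σ                  9,701.2159    51,587.6505
Price P = Σ PV = 9,701.2159.
Macaulay duration = Σ(t·PV) / P = 51,587.6505 / 9,701.2159 = 5.31765 half-year periods.
In years: 5.31765 / 2 = 2.65882 years.

2.66 years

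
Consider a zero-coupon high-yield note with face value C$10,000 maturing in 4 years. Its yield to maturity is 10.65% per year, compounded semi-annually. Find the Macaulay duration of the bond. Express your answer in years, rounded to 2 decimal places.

A zero-coupon bond has a single cash flow at maturity, so its Macaulay duration equals its maturity: 4 years.
(Equivalently: 8 semi-annual periods ÷ 2 = 4 years.)

4.00 years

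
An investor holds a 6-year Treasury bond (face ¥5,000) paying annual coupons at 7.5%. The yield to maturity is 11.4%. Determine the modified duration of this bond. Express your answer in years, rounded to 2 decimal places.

Periodic yield y = 0.114. First find Macaulay duration:
  t   CF        PV=CF/(1+0.114)^t    t·PV
  1       375.00       336.6248       336.6248
  2       375.00       302.1766       604.3533
  3       375.00       271.2537       813.7611
  4       375.00       243.4953       973.9810
  5       375.00       218.5774     1,092.8871
  6     5,375.00     2,812.3368    16,874.0206
  Σ                  4,184.4646    20,695.6279
P = 4,184.4646; Macaulay duration = 20,695.6279 / 4,184.4646 = 4.94582 years.
Modified duration = D_Mac / (1 + y) = 4.94582 / 1.114 = 4.43970 years.

4.44 years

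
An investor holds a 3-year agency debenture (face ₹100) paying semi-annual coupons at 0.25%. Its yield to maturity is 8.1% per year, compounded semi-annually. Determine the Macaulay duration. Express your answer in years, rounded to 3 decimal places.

2.989 years

Periodic yield y = 0.0405. Discount each cash flow and weight by its period:
  t   CF        PV=CF/(1+0.0405)^t    t·PV
  1        0.125         0.1201         0.1201
  2        0.125         0.1155         0.2309
  3        0.125         0.1110         0.3329
  4        0.125         0.1066         0.4266
  5        0.125         0.1025         0.5125
  6      100.125        78.9024       473.4142
  Σ                     79.4581       475.0372
Price P = Σ PV = 79.4581.
Macaulay duration = Σ(t·PV) / P = 475.0372 / 79.4581 = 5.97846 half-year periods.
In years: 5.97846 / 2 = 2.98923 years.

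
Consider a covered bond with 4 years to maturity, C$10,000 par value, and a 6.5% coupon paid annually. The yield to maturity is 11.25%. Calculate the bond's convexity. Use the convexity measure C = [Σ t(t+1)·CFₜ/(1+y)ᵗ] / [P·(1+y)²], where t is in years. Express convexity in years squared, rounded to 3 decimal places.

With y = 0.1125:
  t   CF        PV=CF/(1+0.1125)^t    t·PV        t(t+1)·PV
  1       650.00       584.2697       584.2697       1,168.5393
  2       650.00       525.1862     1,050.3724       3,151.1173
  3       650.00       472.0775     1,416.2325       5,664.9299
  4    10,650.00     6,952.6366    27,810.5463     139,052.7316
  Σ                  8,534.1700    30,861.4209     149,037.3182
P = 8,534.1700.
Convexity = Σ t(t+1)·PV / [P·(1+y)²] = 149,037.3182 / (8,534.1700 × 1.237656) = 14.11022.

14.110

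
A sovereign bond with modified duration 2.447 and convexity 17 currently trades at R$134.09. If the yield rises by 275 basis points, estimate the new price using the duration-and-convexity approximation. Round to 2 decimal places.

R$125.93

Duration effect: -D_mod·Δy = -2.447 × (+0.0275) = -0.0672925
Convexity effect: ½·C·(Δy)² = 0.5 × 17 × (0.0275)² = +0.006428125
ΔP/P ≈ -0.0672925 + 0.006428125 = -0.060864375
New price ≈ 134.09 × (1 - 0.060864375) = 125.92869595625.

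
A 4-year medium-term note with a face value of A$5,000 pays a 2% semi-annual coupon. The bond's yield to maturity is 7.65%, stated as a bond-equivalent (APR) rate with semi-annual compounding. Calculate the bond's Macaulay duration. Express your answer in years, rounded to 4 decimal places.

3.8449 years

Periodic yield y = 0.03825. Discount each cash flow and weight by its period:
  t   CF        PV=CF/(1+0.03825)^t    t·PV
  1        50.00        48.1580        48.1580
  2        50.00        46.3838        92.7676
  3        50.00        44.6750       134.0249
  4        50.00        43.0291       172.1164
  5        50.00        41.4439       207.2194
  6        50.00        39.9170       239.5023
  7        50.00        38.4465       269.1253
  8     5,050.00     3,740.0367    29,920.2933
  Σ                  4,042.0898    31,083.2070
Price P = Σ PV = 4,042.0898.
Macaulay duration = Σ(t·PV) / P = 31,083.2070 / 4,042.0898 = 7.68989 half-year periods.
In years: 7.68989 / 2 = 3.84494 years.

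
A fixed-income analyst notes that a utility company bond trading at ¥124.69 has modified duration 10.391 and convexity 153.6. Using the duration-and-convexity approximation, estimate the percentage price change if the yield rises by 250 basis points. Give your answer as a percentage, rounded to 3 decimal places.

Duration effect: -D_mod·Δy = -10.391 × (+0.025) = -0.259775
Convexity effect: ½·C·(Δy)² = 0.5 × 153.6 × (0.025)² = +0.0480000
ΔP/P ≈ -0.259775 + 0.0480000 = -0.211775
= -21.1775%.

-21.178%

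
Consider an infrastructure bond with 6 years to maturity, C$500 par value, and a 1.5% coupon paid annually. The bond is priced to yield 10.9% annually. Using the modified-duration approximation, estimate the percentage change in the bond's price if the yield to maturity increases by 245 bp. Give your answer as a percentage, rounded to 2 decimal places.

-12.60%

Periodic yield y = 0.109. Modified duration first:
  t   CF        PV=CF/(1+0.109)^t    t·PV
  1         7.50         6.7628         6.7628
  2         7.50         6.0982        12.1963
  3         7.50         5.4988        16.4964
  4         7.50         4.9583        19.8333
  5         7.50         4.4710        22.3549
  6       507.50       272.8015     1,636.8091
  Σ                    300.5906     1,714.4528
P = 300.5906; D_Mac = 5.70361 yrs; D_mod = 5.70361/(1+0.109) = 5.14302 yrs.
ΔP/P ≈ -D_mod · Δy = -5.14302 × (+0.0245) = -0.126004 = -12.6004%.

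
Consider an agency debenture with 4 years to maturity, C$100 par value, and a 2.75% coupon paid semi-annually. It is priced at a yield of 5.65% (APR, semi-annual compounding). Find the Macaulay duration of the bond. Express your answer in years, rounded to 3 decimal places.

Periodic yield y = 0.02825. Discount each cash flow and weight by its period:
  t   CF        PV=CF/(1+0.02825)^t    t·PV
  1        1.375         1.3372         1.3372
  2        1.375         1.3005         2.6010
  3        1.375         1.2648         3.7943
  4        1.375         1.2300         4.9200
  5        1.375         1.1962         5.9811
  6        1.375         1.1633         6.9801
  7        1.375         1.1314         7.9197
  8      101.375        81.1225       648.9797
  Σ                     89.7459       682.5131
Price P = Σ PV = 89.7459.
Macaulay duration = Σ(t·PV) / P = 682.5131 / 89.7459 = 7.60495 half-year periods.
In years: 7.60495 / 2 = 3.80248 years.

3.802 years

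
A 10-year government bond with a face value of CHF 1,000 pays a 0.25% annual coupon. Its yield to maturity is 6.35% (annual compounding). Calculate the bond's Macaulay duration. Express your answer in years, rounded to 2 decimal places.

Periodic yield y = 0.0635. Discount each cash flow and weight by its year:
  t   CF        PV=CF/(1+0.0635)^t    t·PV
  1         2.50         2.3507         2.3507
  2         2.50         2.2104         4.4207
  3         2.50         2.0784         6.2352
  4         2.50         1.9543         7.8172
  5         2.50         1.8376         9.1880
  6         2.50         1.7279        10.3673
  7         2.50         1.6247        11.3730
  8         2.50         1.5277        12.2217
  9         2.50         1.4365        12.9284
  10    1,002.50       541.6384     5,416.3839
  Σ                    558.3866     5,493.2862
Price P = Σ PV = 558.3866.
Macaulay duration = Σ(t·PV) / P = 5,493.2862 / 558.3866 = 9.83778 years.

9.84 years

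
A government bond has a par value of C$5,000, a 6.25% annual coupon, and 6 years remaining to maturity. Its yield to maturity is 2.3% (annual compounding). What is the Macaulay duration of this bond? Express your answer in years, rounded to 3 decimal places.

Periodic yield y = 0.023. Discount each cash flow and weight by its year:
  t   CF        PV=CF/(1+0.023)^t    t·PV
  1       312.50       305.4741       305.4741
  2       312.50       298.6062       597.2123
  3       312.50       291.8926       875.6779
  4       312.50       285.3300     1,141.3201
  5       312.50       278.9150     1,394.5749
  6     5,312.50     4,634.9509    27,809.7056
  Σ                  6,095.1688    32,123.9649
Price P = Σ PV = 6,095.1688.
Macaulay duration = Σ(t·PV) / P = 32,123.9649 / 6,095.1688 = 5.27040 years.

5.270 years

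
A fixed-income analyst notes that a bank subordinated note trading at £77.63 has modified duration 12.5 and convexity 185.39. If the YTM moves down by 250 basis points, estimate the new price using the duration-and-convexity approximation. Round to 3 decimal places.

Duration effect: -D_mod·Δy = -12.5 × (-0.025) = +0.312500
Convexity effect: ½·C·(Δy)² = 0.5 × 185.39 × (-0.025)² = +0.057934375
ΔP/P ≈ +0.312500 + 0.057934375 = +0.370434375
New price ≈ 77.63 × (1 + 0.370434375) = 106.38682053125.

£106.387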